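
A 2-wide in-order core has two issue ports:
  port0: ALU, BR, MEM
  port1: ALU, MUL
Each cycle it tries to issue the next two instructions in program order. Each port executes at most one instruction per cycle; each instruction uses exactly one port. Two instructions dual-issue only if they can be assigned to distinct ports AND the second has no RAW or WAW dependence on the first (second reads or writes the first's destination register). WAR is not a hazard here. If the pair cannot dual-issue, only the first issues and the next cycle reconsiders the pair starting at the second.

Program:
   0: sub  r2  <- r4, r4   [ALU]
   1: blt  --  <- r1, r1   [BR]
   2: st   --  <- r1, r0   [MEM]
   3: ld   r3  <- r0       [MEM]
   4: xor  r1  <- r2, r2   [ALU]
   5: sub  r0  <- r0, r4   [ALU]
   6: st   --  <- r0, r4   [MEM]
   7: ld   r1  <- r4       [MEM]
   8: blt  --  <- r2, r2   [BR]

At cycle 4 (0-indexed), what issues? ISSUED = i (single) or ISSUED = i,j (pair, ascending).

ISSUED = 6

t=0 i0&i1:sub.ALU;blt.BR ; dual
t=1 i2:st.MEM ; no-port MEM/MEM
t=2 i3&i4:ld.MEM;xor.ALU ; dual
t=3 i5:sub.ALU ; RAW r0
t=4 i6:st.MEM ; no-port MEM/MEM
t=5 i7:ld.MEM ; no-port MEM/BR
t=6 i8:blt.BR ; tail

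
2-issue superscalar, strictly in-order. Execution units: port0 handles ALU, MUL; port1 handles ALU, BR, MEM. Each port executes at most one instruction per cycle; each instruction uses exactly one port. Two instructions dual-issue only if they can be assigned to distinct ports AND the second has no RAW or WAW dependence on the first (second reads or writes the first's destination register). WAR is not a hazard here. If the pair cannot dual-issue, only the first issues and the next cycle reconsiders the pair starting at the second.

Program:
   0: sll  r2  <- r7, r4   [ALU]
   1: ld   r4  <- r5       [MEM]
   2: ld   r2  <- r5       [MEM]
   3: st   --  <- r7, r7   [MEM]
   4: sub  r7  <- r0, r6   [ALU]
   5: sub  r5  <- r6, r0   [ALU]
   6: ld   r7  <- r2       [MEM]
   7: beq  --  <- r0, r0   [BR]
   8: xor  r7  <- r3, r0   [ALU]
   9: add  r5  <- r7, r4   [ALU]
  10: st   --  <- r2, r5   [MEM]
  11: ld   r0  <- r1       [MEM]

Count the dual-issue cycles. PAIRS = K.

c0: i0&i1 sll/ld  pair
c1: i2 ld  no-port MEM/MEM
c2: i3&i4 st/sub  pair
c3: i5&i6 sub/ld  pair
c4: i7&i8 beq/xor  pair
c5: i9 add  RAW r5
c6: i10 st  no-port MEM/MEM
c7: i11 ld  tail

PAIRS = 4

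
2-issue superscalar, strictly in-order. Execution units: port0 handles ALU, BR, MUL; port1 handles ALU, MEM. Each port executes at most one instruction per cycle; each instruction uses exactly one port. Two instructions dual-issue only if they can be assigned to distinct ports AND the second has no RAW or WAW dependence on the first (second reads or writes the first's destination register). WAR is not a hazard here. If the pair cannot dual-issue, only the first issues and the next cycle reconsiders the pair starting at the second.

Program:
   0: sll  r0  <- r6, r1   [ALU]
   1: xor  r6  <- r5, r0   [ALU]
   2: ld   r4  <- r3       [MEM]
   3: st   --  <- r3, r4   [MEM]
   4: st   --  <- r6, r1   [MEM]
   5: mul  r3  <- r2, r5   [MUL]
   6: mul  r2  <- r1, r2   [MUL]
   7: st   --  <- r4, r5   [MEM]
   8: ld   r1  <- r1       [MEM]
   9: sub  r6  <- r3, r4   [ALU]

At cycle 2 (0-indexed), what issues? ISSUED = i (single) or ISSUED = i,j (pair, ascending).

[0] i0  sll.ALU  -- RAW r0
[1] i1,i2  xor.ALU+ld.MEM  -- dual
[2] i3  st.MEM  -- no-port MEM/MEM
[3] i4,i5  st.MEM+mul.MUL  -- dual
[4] i6,i7  mul.MUL+st.MEM  -- dual
[5] i8,i9  ld.MEM+sub.ALU  -- dual

ISSUED = 3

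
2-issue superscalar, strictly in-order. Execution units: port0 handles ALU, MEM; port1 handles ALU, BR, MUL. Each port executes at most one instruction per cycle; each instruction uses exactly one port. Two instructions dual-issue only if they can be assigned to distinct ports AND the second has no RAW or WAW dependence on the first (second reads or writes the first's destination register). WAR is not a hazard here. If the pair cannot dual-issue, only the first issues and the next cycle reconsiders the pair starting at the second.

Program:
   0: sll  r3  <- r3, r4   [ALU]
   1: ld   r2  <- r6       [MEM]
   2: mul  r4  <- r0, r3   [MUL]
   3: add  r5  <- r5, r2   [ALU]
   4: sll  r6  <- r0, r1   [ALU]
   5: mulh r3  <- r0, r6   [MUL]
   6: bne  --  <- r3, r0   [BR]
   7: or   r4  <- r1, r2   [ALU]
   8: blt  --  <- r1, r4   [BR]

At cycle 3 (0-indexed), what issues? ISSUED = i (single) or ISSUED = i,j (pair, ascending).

ISSUED = 5

0. sll.ALU+ld.MEM @i0+i1  | dual
1. mul.MUL+add.ALU @i2+i3  | dual
2. sll.ALU @i4  | RAW r6
3. mulh.MUL @i5  | no-port MUL/BR
4. bne.BR+or.ALU @i6+i7  | dual
5. blt.BR @i8  | tail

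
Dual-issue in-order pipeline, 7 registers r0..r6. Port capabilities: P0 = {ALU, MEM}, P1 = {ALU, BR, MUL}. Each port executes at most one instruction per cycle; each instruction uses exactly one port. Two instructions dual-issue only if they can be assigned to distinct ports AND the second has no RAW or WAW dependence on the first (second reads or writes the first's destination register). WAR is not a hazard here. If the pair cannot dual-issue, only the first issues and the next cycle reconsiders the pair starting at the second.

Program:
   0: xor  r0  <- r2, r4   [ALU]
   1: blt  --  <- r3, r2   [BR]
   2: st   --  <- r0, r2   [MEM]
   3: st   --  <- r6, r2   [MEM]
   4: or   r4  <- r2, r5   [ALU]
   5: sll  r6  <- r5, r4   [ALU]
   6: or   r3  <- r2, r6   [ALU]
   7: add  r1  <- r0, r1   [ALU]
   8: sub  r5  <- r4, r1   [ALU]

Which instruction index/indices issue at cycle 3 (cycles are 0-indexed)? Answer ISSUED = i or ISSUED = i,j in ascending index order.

  cy0 -> i0/i1 (xor.ALU+blt.BR) pair
  cy1 -> i2 (st.MEM) no-port MEM/MEM
  cy2 -> i3/i4 (st.MEM+or.ALU) pair
  cy3 -> i5 (sll.ALU) RAW r6
  cy4 -> i6/i7 (or.ALU+add.ALU) pair
  cy5 -> i8 (sub.ALU) tail

ISSUED = 5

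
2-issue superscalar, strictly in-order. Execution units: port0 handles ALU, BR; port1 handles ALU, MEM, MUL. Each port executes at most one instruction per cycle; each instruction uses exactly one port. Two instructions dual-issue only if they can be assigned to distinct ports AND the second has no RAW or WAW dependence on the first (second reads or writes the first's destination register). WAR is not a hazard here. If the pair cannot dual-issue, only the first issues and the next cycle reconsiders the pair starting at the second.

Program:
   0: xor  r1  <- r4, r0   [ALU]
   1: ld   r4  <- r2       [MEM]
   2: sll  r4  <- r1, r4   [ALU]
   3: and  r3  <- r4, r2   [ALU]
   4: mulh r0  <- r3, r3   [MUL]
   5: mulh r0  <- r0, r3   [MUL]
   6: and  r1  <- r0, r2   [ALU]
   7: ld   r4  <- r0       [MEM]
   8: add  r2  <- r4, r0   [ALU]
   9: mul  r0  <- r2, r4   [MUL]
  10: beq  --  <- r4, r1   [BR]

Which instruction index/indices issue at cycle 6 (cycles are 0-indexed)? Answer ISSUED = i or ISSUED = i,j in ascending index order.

ISSUED = 8

[0] i0/i1  xor+ld  -- pair
[1] i2  sll  -- RAW r4
[2] i3  and  -- RAW r3
[3] i4  mulh  -- no-port MUL/MUL
[4] i5  mulh  -- RAW r0
[5] i6/i7  and+ld  -- pair
[6] i8  add  -- RAW r2
[7] i9/i10  mul+beq  -- pair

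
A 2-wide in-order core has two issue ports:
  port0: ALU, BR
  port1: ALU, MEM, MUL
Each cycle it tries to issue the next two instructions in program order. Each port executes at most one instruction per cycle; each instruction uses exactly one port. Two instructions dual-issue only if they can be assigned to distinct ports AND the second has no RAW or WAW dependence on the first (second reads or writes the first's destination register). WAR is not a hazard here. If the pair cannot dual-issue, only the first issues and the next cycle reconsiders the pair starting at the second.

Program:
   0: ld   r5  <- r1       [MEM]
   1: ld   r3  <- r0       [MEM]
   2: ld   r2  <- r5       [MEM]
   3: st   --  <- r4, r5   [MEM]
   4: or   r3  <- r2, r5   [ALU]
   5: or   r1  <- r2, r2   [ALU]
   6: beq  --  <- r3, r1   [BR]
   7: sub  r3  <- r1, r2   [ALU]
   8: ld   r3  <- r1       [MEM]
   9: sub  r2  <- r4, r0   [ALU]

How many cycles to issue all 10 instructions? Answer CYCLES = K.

  cy0 -> i0 (ld) no-port MEM/MEM
  cy1 -> i1 (ld) no-port MEM/MEM
  cy2 -> i2 (ld) no-port MEM/MEM
  cy3 -> i3&i4 (st/or) pair
  cy4 -> i5 (or) RAW r1
  cy5 -> i6&i7 (beq/sub) pair
  cy6 -> i8&i9 (ld/sub) pair

CYCLES = 7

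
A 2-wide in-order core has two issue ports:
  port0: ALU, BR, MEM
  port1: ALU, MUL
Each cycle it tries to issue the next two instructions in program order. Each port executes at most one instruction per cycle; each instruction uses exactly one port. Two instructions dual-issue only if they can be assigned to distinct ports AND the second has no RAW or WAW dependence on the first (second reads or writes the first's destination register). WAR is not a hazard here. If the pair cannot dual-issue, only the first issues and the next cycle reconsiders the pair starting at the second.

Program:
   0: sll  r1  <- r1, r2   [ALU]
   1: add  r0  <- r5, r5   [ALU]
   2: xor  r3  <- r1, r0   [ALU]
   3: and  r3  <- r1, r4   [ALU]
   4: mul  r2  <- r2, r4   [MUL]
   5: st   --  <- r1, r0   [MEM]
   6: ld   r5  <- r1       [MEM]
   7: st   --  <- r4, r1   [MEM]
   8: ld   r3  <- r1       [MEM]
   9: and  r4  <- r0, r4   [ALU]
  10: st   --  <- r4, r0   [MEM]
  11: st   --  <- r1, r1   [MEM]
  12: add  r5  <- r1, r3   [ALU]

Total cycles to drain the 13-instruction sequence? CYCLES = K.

CYCLES = 9

  cy0 -> i0+i1 (sll;add) 2-wide
  cy1 -> i2 (xor) WAW r3
  cy2 -> i3+i4 (and;mul) 2-wide
  cy3 -> i5 (st) no-port MEM/MEM
  cy4 -> i6 (ld) no-port MEM/MEM
  cy5 -> i7 (st) no-port MEM/MEM
  cy6 -> i8+i9 (ld;and) 2-wide
  cy7 -> i10 (st) no-port MEM/MEM
  cy8 -> i11+i12 (st;add) 2-wide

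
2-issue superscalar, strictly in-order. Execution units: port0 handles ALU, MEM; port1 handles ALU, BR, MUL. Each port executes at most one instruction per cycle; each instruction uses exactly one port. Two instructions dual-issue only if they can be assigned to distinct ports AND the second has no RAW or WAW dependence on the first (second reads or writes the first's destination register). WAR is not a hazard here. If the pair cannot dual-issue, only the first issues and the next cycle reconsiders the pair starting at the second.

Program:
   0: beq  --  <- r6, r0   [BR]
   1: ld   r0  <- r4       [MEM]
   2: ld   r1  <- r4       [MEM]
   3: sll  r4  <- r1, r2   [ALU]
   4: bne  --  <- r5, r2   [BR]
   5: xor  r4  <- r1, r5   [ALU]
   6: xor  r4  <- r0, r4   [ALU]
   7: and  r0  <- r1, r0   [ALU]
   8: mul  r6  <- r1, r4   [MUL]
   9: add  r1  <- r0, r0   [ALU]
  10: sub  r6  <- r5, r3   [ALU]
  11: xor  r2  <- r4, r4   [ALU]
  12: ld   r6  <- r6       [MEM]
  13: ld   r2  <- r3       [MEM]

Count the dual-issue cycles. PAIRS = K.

[0] i0,i1  beq;ld  -- dual
[1] i2  ld  -- RAW r1
[2] i3,i4  sll;bne  -- dual
[3] i5  xor  -- RAW+WAW r4
[4] i6,i7  xor;and  -- dual
[5] i8,i9  mul;add  -- dual
[6] i10,i11  sub;xor  -- dual
[7] i12  ld  -- no-port MEM/MEM
[8] i13  ld  -- tail

PAIRS = 5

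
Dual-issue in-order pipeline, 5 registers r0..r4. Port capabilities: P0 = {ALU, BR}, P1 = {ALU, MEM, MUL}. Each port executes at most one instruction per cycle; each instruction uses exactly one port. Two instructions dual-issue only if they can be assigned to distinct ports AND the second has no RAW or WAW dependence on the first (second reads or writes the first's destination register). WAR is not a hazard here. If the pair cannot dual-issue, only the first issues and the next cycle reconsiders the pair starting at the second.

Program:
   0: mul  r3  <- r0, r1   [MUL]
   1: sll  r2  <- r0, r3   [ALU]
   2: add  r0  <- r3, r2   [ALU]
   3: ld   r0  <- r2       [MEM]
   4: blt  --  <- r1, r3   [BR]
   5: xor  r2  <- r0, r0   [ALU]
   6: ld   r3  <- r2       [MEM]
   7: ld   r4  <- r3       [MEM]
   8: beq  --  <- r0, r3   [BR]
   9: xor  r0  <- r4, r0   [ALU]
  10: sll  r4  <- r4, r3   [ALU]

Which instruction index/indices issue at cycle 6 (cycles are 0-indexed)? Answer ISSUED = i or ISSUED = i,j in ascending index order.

ISSUED = 7,8

  cy0 -> i0 (mul.MUL) RAW r3
  cy1 -> i1 (sll.ALU) RAW r2
  cy2 -> i2 (add.ALU) WAW r0
  cy3 -> i3/i4 (ld.MEM blt.BR) pair
  cy4 -> i5 (xor.ALU) RAW r2
  cy5 -> i6 (ld.MEM) no-port MEM/MEM
  cy6 -> i7/i8 (ld.MEM beq.BR) pair
  cy7 -> i9/i10 (xor.ALU sll.ALU) pair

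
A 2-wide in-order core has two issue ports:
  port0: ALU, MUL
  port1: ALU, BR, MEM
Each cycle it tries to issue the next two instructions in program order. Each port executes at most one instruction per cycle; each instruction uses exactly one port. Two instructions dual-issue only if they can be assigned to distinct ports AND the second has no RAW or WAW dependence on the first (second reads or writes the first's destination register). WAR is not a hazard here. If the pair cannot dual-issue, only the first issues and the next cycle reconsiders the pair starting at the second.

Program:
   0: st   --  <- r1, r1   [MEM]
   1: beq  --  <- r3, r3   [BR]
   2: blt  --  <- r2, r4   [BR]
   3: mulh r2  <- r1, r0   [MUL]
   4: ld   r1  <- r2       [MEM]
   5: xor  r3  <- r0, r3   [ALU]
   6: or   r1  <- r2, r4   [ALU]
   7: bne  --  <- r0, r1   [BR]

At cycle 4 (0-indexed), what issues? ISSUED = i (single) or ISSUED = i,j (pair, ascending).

ISSUED = 6

#0 head=0: st i0 no-port MEM/BR
#1 head=1: beq i1 no-port BR/BR
#2 head=2: blt/mulh i2+i3 2-wide
#3 head=4: ld/xor i4+i5 2-wide
#4 head=6: or i6 RAW r1
#5 head=7: bne i7 tail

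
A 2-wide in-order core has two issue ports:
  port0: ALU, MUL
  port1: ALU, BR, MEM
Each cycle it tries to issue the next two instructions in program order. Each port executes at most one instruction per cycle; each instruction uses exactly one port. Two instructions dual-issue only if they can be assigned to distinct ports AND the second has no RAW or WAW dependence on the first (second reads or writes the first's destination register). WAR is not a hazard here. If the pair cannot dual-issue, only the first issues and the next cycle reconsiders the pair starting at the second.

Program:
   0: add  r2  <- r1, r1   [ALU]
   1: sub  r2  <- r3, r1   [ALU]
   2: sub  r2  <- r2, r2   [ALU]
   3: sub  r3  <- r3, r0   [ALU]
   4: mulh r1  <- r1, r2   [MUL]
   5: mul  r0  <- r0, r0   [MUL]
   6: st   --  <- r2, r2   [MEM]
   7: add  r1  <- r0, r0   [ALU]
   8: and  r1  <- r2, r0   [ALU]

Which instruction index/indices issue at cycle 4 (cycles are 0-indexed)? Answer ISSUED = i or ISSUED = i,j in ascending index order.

ISSUED = 5,6

t=0 i0:add ; WAW r2
t=1 i1:sub ; RAW+WAW r2
t=2 i2+i3:sub+sub ; dual
t=3 i4:mulh ; no-port MUL/MUL
t=4 i5+i6:mul+st ; dual
t=5 i7:add ; WAW r1
t=6 i8:and ; tail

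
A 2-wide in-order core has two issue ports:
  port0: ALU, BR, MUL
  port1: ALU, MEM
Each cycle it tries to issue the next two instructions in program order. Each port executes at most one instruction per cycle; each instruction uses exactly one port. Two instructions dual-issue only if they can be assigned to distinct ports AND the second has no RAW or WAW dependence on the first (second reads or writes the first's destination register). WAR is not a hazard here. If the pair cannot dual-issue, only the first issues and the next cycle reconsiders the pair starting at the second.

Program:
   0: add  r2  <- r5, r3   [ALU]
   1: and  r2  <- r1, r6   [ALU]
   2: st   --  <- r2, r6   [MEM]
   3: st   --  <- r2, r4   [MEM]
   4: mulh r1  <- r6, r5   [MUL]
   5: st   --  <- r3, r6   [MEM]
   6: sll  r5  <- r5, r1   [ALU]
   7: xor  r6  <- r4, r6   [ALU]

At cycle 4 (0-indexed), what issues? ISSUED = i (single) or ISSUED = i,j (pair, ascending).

  cy0 -> i0 (add) WAW r2
  cy1 -> i1 (and) RAW r2
  cy2 -> i2 (st) no-port MEM/MEM
  cy3 -> i3/i4 (st mulh) 2-wide
  cy4 -> i5/i6 (st sll) 2-wide
  cy5 -> i7 (xor) tail

ISSUED = 5,6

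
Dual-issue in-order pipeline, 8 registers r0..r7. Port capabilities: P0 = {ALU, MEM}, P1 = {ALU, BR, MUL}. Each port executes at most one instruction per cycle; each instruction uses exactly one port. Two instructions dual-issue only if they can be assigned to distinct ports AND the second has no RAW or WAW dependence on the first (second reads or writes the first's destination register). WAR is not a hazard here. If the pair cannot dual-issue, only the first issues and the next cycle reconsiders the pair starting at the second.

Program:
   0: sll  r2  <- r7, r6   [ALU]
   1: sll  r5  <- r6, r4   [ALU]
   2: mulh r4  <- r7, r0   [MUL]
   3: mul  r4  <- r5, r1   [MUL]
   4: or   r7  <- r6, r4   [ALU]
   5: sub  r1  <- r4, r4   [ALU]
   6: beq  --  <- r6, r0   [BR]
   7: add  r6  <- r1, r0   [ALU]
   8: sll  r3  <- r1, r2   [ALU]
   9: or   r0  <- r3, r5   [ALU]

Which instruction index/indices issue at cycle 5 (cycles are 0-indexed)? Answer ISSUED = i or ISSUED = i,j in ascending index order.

ISSUED = 8

#0 head=0: sll+sll i0&i1 2-wide
#1 head=2: mulh i2 no-port MUL/MUL
#2 head=3: mul i3 RAW r4
#3 head=4: or+sub i4&i5 2-wide
#4 head=6: beq+add i6&i7 2-wide
#5 head=8: sll i8 RAW r3
#6 head=9: or i9 tail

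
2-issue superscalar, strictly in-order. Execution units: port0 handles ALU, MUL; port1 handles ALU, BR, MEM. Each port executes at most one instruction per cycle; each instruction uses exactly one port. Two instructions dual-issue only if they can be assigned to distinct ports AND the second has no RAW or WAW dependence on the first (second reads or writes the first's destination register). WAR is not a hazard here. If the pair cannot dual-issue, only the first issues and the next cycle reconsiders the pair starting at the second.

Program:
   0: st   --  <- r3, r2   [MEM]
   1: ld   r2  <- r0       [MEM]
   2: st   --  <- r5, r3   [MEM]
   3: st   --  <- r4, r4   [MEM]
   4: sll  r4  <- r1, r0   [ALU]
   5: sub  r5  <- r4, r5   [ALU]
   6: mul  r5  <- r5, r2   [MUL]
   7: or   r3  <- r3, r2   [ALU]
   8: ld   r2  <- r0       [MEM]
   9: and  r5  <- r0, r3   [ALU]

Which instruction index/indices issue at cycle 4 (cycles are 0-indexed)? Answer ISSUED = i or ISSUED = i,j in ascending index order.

t=0 i0:st.MEM ; no-port MEM/MEM
t=1 i1:ld.MEM ; no-port MEM/MEM
t=2 i2:st.MEM ; no-port MEM/MEM
t=3 i3/i4:st.MEM;sll.ALU ; 2-wide
t=4 i5:sub.ALU ; RAW+WAW r5
t=5 i6/i7:mul.MUL;or.ALU ; 2-wide
t=6 i8/i9:ld.MEM;and.ALU ; 2-wide

ISSUED = 5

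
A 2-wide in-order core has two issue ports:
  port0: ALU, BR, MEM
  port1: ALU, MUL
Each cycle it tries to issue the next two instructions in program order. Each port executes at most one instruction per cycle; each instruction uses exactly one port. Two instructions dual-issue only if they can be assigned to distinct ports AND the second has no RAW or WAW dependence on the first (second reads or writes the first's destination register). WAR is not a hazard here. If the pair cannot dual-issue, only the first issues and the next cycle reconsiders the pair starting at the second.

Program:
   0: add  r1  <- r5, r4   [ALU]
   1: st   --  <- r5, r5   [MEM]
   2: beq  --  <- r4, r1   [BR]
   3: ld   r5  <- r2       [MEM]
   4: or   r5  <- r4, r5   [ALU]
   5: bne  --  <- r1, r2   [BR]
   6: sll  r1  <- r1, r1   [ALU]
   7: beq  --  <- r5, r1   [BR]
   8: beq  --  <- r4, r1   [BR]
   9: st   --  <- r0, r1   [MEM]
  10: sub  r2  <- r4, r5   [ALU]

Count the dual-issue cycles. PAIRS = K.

PAIRS = 3

t=0 i0/i1:add.ALU st.MEM ; 2-wide
t=1 i2:beq.BR ; no-port BR/MEM
t=2 i3:ld.MEM ; RAW+WAW r5
t=3 i4/i5:or.ALU bne.BR ; 2-wide
t=4 i6:sll.ALU ; RAW r1
t=5 i7:beq.BR ; no-port BR/BR
t=6 i8:beq.BR ; no-port BR/MEM
t=7 i9/i10:st.MEM sub.ALU ; 2-wide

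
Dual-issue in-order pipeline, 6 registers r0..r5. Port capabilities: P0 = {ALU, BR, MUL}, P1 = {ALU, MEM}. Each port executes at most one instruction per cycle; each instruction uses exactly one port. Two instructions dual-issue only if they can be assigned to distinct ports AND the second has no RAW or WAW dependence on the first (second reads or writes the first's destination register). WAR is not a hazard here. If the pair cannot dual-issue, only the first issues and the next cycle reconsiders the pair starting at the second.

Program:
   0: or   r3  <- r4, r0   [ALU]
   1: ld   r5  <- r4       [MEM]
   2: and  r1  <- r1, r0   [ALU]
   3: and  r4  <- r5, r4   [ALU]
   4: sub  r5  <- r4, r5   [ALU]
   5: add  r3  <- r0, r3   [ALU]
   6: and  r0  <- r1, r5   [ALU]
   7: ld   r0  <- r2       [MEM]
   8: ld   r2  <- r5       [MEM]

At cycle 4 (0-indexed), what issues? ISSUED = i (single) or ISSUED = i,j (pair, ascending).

ISSUED = 7

#0 head=0: or ld i0+i1 dual
#1 head=2: and and i2+i3 dual
#2 head=4: sub add i4+i5 dual
#3 head=6: and i6 WAW r0
#4 head=7: ld i7 no-port MEM/MEM
#5 head=8: ld i8 tail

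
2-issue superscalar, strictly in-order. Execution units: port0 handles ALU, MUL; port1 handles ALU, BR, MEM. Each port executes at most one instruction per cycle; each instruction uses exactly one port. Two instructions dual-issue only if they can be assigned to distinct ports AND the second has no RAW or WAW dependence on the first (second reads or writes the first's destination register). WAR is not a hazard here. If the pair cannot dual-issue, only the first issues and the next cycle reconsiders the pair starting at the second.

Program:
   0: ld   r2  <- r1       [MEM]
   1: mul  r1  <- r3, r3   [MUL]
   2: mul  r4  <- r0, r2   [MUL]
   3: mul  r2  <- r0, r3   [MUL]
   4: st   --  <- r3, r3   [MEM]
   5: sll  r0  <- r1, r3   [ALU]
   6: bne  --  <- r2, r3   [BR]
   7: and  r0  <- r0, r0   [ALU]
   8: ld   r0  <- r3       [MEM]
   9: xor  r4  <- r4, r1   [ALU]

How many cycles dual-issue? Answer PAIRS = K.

#0 head=0: ld mul i0,i1 2-wide
#1 head=2: mul i2 no-port MUL/MUL
#2 head=3: mul st i3,i4 2-wide
#3 head=5: sll bne i5,i6 2-wide
#4 head=7: and i7 WAW r0
#5 head=8: ld xor i8,i9 2-wide

PAIRS = 4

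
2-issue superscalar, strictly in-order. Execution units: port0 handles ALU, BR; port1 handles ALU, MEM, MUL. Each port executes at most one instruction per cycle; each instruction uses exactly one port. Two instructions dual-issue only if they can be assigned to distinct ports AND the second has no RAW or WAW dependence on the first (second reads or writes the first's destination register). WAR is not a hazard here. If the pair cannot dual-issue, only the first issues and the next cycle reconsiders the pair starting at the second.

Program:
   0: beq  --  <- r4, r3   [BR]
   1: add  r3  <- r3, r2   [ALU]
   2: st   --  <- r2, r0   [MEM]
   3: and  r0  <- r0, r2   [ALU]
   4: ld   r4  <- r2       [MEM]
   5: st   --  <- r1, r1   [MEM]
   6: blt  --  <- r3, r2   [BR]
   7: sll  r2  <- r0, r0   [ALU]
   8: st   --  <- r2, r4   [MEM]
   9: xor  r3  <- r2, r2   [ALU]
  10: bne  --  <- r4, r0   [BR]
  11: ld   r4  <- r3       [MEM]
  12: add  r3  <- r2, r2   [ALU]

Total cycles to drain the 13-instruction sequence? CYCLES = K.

CYCLES = 8

c0: i0&i1 beq add  2-wide
c1: i2&i3 st and  2-wide
c2: i4 ld  no-port MEM/MEM
c3: i5&i6 st blt  2-wide
c4: i7 sll  RAW r2
c5: i8&i9 st xor  2-wide
c6: i10&i11 bne ld  2-wide
c7: i12 add  tail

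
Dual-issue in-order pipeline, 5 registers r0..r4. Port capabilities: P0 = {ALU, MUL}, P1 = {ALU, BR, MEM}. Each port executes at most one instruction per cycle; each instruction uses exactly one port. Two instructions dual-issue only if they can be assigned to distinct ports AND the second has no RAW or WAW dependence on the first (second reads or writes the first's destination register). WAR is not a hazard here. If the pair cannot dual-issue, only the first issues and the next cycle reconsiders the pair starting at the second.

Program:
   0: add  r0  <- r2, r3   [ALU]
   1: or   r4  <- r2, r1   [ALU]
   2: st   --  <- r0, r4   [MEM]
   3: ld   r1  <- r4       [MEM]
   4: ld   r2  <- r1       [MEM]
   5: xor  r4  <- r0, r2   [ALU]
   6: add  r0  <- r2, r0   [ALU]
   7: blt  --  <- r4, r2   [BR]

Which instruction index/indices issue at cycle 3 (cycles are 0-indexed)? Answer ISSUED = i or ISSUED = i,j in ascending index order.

ISSUED = 4

0. add/or @i0/i1  | 2-wide
1. st @i2  | no-port MEM/MEM
2. ld @i3  | no-port MEM/MEM
3. ld @i4  | RAW r2
4. xor/add @i5/i6  | 2-wide
5. blt @i7  | tail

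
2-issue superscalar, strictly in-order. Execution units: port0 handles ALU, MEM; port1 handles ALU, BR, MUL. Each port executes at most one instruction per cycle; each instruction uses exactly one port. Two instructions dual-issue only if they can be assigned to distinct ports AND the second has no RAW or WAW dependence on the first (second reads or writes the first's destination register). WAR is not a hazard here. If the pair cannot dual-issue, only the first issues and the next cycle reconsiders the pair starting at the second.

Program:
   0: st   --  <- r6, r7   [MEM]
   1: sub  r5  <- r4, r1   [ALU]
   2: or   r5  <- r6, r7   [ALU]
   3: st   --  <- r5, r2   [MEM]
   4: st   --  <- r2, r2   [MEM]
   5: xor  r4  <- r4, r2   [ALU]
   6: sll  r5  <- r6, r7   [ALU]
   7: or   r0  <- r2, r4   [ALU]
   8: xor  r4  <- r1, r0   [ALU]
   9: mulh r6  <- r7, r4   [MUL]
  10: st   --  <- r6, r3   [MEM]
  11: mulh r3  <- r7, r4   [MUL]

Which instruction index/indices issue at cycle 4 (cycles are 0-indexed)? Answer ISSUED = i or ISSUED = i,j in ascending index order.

ISSUED = 6,7

c0: i0/i1 st.MEM/sub.ALU  pair
c1: i2 or.ALU  RAW r5
c2: i3 st.MEM  no-port MEM/MEM
c3: i4/i5 st.MEM/xor.ALU  pair
c4: i6/i7 sll.ALU/or.ALU  pair
c5: i8 xor.ALU  RAW r4
c6: i9 mulh.MUL  RAW r6
c7: i10/i11 st.MEM/mulh.MUL  pair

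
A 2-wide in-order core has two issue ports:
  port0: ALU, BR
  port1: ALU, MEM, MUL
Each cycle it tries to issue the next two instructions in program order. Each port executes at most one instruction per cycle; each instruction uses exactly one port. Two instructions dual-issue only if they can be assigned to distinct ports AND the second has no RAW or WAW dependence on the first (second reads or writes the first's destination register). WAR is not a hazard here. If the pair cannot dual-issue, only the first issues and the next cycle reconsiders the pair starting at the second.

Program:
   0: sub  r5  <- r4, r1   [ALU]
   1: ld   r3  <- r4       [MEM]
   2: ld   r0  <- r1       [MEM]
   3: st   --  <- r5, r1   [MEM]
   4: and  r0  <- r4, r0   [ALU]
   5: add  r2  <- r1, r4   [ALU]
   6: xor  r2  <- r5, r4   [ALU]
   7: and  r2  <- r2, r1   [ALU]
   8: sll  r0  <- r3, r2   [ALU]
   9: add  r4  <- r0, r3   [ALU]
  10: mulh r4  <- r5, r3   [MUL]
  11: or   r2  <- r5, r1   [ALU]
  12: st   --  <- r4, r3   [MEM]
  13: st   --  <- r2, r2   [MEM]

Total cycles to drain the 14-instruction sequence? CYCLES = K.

CYCLES = 11

t=0 i0/i1:sub;ld ; pair
t=1 i2:ld ; no-port MEM/MEM
t=2 i3/i4:st;and ; pair
t=3 i5:add ; WAW r2
t=4 i6:xor ; RAW+WAW r2
t=5 i7:and ; RAW r2
t=6 i8:sll ; RAW r0
t=7 i9:add ; WAW r4
t=8 i10/i11:mulh;or ; pair
t=9 i12:st ; no-port MEM/MEM
t=10 i13:st ; tail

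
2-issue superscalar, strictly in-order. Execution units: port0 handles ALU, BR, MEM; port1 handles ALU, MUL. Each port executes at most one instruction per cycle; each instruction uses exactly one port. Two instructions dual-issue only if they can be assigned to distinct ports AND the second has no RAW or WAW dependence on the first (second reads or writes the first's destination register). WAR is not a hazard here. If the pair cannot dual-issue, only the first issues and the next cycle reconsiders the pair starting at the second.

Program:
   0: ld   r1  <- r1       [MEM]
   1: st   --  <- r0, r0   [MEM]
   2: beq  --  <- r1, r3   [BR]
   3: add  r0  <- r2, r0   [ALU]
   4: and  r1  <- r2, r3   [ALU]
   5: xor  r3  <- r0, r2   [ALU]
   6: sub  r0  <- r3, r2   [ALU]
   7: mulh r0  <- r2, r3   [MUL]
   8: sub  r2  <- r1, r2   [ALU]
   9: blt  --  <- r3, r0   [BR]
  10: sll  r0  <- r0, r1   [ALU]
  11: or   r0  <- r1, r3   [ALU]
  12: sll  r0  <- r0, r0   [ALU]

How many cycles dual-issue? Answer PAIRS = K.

PAIRS = 4

c0: i0 ld  no-port MEM/MEM
c1: i1 st  no-port MEM/BR
c2: i2,i3 beq add  dual
c3: i4,i5 and xor  dual
c4: i6 sub  WAW r0
c5: i7,i8 mulh sub  dual
c6: i9,i10 blt sll  dual
c7: i11 or  RAW+WAW r0
c8: i12 sll  tail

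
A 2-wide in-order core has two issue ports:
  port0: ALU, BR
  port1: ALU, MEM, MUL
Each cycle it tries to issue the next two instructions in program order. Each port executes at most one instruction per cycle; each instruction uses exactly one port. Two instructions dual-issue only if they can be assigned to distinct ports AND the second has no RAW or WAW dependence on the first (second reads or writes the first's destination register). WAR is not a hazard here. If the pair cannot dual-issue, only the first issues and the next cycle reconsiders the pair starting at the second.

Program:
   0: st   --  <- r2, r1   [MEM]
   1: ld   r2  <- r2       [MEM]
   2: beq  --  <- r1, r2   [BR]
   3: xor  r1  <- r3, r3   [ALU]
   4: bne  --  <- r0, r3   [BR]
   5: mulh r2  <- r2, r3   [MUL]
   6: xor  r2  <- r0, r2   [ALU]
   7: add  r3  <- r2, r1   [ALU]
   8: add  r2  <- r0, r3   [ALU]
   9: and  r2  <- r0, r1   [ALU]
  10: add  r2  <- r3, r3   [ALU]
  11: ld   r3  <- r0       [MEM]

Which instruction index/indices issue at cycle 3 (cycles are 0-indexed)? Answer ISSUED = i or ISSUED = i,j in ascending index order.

  cy0 -> i0 (st) no-port MEM/MEM
  cy1 -> i1 (ld) RAW r2
  cy2 -> i2+i3 (beq;xor) pair
  cy3 -> i4+i5 (bne;mulh) pair
  cy4 -> i6 (xor) RAW r2
  cy5 -> i7 (add) RAW r3
  cy6 -> i8 (add) WAW r2
  cy7 -> i9 (and) WAW r2
  cy8 -> i10+i11 (add;ld) pair

ISSUED = 4,5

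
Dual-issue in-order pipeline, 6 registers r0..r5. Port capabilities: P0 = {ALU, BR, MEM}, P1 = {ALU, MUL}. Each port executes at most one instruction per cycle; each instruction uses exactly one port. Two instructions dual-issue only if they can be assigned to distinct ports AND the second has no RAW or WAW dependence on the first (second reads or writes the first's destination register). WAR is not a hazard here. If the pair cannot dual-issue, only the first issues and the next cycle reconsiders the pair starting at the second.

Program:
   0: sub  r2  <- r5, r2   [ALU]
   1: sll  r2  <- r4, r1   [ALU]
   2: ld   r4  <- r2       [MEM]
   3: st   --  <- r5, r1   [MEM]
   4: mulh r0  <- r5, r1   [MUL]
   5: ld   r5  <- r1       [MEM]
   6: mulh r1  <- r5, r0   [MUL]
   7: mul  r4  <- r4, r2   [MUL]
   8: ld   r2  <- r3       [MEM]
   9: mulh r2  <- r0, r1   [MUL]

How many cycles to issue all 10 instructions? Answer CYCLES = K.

CYCLES = 8

c0: i0 sub.ALU  WAW r2
c1: i1 sll.ALU  RAW r2
c2: i2 ld.MEM  no-port MEM/MEM
c3: i3&i4 st.MEM;mulh.MUL  pair
c4: i5 ld.MEM  RAW r5
c5: i6 mulh.MUL  no-port MUL/MUL
c6: i7&i8 mul.MUL;ld.MEM  pair
c7: i9 mulh.MUL  tail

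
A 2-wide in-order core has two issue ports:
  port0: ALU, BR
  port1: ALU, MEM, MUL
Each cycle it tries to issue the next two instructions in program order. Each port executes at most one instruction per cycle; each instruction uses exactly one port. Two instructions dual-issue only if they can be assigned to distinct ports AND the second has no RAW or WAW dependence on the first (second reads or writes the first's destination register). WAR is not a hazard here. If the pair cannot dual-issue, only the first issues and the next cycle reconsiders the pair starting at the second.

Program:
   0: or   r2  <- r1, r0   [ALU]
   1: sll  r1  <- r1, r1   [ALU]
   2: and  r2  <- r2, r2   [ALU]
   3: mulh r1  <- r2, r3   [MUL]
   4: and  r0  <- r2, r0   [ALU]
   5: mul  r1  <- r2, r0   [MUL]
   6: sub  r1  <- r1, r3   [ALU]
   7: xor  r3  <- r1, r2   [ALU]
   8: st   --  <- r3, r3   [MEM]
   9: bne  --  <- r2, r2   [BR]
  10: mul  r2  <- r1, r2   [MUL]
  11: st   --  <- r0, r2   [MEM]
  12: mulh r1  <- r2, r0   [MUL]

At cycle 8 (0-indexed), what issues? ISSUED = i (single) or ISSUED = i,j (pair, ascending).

  cy0 -> i0/i1 (or.ALU;sll.ALU) dual
  cy1 -> i2 (and.ALU) RAW r2
  cy2 -> i3/i4 (mulh.MUL;and.ALU) dual
  cy3 -> i5 (mul.MUL) RAW+WAW r1
  cy4 -> i6 (sub.ALU) RAW r1
  cy5 -> i7 (xor.ALU) RAW r3
  cy6 -> i8/i9 (st.MEM;bne.BR) dual
  cy7 -> i10 (mul.MUL) no-port MUL/MEM
  cy8 -> i11 (st.MEM) no-port MEM/MUL
  cy9 -> i12 (mulh.MUL) tail

ISSUED = 11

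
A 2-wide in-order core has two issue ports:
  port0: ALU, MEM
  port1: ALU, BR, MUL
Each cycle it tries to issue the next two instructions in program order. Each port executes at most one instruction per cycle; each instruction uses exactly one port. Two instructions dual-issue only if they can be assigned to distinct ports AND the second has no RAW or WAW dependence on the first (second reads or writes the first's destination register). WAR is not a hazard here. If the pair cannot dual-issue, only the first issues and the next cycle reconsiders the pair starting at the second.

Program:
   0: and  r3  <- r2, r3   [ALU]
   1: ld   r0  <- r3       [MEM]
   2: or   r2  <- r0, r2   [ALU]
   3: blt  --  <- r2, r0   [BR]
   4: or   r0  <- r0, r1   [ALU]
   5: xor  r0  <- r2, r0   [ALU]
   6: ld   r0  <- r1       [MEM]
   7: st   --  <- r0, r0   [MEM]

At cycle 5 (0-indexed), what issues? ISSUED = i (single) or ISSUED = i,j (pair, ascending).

c0: i0 and.ALU  RAW r3
c1: i1 ld.MEM  RAW r0
c2: i2 or.ALU  RAW r2
c3: i3,i4 blt.BR+or.ALU  pair
c4: i5 xor.ALU  WAW r0
c5: i6 ld.MEM  no-port MEM/MEM
c6: i7 st.MEM  tail

ISSUED = 6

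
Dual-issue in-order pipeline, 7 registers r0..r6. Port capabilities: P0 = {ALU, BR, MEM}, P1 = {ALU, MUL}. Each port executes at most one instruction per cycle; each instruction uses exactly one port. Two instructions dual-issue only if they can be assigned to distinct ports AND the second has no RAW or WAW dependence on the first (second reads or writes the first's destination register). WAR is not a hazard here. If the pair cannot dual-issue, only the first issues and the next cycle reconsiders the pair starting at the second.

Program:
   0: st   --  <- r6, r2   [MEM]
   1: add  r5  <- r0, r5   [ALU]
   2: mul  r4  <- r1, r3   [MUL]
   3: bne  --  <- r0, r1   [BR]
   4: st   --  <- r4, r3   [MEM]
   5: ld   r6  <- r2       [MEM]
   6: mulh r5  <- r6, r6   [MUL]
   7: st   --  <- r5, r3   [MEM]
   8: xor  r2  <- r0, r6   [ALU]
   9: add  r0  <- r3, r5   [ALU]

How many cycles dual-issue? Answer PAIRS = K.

PAIRS = 3

t=0 i0&i1:st/add ; 2-wide
t=1 i2&i3:mul/bne ; 2-wide
t=2 i4:st ; no-port MEM/MEM
t=3 i5:ld ; RAW r6
t=4 i6:mulh ; RAW r5
t=5 i7&i8:st/xor ; 2-wide
t=6 i9:add ; tail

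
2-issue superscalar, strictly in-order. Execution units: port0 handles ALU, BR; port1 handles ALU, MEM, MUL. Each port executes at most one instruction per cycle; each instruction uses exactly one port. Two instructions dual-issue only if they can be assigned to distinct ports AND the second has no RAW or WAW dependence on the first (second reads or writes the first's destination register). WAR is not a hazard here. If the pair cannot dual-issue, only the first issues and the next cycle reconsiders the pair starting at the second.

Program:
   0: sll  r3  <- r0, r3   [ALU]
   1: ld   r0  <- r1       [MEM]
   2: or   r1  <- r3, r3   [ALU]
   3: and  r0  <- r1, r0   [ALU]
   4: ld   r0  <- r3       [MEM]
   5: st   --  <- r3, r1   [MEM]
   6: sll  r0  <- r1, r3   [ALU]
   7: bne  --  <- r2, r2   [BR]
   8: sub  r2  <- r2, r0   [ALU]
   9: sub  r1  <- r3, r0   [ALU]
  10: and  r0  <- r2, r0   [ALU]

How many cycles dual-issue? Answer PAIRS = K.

PAIRS = 4

#0 head=0: sll.ALU/ld.MEM i0,i1 dual
#1 head=2: or.ALU i2 RAW r1
#2 head=3: and.ALU i3 WAW r0
#3 head=4: ld.MEM i4 no-port MEM/MEM
#4 head=5: st.MEM/sll.ALU i5,i6 dual
#5 head=7: bne.BR/sub.ALU i7,i8 dual
#6 head=9: sub.ALU/and.ALU i9,i10 dual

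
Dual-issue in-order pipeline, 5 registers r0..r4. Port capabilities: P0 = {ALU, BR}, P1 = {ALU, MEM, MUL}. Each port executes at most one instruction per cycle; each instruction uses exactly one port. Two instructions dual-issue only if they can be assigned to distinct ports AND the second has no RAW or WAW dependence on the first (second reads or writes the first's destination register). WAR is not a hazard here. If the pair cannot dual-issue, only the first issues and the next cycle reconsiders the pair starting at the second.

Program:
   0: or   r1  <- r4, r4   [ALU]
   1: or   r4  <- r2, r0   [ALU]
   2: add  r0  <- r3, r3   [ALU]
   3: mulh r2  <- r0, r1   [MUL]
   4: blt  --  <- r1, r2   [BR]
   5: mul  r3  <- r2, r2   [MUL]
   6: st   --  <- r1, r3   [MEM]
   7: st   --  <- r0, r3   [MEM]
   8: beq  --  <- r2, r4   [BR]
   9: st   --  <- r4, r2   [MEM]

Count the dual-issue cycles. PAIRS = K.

[0] i0/i1  or/or  -- 2-wide
[1] i2  add  -- RAW r0
[2] i3  mulh  -- RAW r2
[3] i4/i5  blt/mul  -- 2-wide
[4] i6  st  -- no-port MEM/MEM
[5] i7/i8  st/beq  -- 2-wide
[6] i9  st  -- tail

PAIRS = 3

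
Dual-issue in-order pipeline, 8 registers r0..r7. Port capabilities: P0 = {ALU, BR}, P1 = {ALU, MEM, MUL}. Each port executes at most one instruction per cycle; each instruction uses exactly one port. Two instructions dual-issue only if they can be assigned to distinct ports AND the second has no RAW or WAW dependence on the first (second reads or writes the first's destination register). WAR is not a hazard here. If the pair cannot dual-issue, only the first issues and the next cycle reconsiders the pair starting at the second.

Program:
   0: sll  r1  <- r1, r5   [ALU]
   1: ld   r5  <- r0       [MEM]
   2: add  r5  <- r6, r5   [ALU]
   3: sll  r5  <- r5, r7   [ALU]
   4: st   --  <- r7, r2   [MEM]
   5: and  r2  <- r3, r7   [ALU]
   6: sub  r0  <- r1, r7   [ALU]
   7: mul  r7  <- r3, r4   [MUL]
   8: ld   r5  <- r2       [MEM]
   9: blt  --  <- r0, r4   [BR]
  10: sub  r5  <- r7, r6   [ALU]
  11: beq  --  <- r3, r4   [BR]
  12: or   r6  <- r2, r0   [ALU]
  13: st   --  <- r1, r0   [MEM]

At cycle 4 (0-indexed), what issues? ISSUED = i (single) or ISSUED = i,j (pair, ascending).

ISSUED = 7

t=0 i0/i1:sll.ALU/ld.MEM ; dual
t=1 i2:add.ALU ; RAW+WAW r5
t=2 i3/i4:sll.ALU/st.MEM ; dual
t=3 i5/i6:and.ALU/sub.ALU ; dual
t=4 i7:mul.MUL ; no-port MUL/MEM
t=5 i8/i9:ld.MEM/blt.BR ; dual
t=6 i10/i11:sub.ALU/beq.BR ; dual
t=7 i12/i13:or.ALU/st.MEM ; dual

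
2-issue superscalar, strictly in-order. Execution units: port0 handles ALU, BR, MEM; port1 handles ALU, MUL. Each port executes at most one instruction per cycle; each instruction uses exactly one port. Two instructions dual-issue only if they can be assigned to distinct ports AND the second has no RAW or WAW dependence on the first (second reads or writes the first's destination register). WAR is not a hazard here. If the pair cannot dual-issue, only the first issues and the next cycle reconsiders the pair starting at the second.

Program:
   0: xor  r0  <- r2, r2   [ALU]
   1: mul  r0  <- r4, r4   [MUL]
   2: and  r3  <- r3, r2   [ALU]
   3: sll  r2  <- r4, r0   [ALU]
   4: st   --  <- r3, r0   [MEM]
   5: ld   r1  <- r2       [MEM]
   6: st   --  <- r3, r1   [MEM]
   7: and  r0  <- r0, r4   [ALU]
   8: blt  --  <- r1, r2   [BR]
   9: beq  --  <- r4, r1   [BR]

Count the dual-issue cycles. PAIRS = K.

PAIRS = 3

0. xor.ALU @i0  | WAW r0
1. mul.MUL/and.ALU @i1&i2  | 2-wide
2. sll.ALU/st.MEM @i3&i4  | 2-wide
3. ld.MEM @i5  | no-port MEM/MEM
4. st.MEM/and.ALU @i6&i7  | 2-wide
5. blt.BR @i8  | no-port BR/BR
6. beq.BR @i9  | tail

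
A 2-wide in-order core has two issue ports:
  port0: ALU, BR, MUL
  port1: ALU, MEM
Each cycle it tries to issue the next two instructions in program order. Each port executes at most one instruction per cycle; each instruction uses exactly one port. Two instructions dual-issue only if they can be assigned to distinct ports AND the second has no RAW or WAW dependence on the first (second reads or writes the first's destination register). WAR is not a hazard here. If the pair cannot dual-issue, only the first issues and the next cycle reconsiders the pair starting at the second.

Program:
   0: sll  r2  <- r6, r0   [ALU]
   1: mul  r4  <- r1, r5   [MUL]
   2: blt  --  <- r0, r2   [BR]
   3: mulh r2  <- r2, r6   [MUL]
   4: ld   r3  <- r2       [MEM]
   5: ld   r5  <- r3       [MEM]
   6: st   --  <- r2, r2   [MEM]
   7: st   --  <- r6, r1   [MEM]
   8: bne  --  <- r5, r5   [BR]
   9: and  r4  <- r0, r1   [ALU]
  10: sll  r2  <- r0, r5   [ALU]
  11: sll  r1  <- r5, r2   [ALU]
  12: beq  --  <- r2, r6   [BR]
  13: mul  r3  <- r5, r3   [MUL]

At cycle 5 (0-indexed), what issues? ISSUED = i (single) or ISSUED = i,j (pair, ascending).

ISSUED = 6

0. sll mul @i0&i1  | dual
1. blt @i2  | no-port BR/MUL
2. mulh @i3  | RAW r2
3. ld @i4  | no-port MEM/MEM
4. ld @i5  | no-port MEM/MEM
5. st @i6  | no-port MEM/MEM
6. st bne @i7&i8  | dual
7. and sll @i9&i10  | dual
8. sll beq @i11&i12  | dual
9. mul @i13  | tail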